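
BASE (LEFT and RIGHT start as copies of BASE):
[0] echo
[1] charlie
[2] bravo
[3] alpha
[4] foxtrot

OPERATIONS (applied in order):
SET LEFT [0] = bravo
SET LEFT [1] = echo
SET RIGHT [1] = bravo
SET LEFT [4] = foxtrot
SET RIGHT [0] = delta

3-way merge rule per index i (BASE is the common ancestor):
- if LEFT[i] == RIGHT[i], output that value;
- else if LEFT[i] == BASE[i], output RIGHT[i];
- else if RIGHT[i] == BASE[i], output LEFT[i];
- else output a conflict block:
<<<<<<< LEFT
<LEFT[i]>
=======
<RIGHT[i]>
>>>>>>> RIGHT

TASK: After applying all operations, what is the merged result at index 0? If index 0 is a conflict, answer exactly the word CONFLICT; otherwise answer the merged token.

Answer: CONFLICT

Derivation:
Final LEFT:  [bravo, echo, bravo, alpha, foxtrot]
Final RIGHT: [delta, bravo, bravo, alpha, foxtrot]
i=0: BASE=echo L=bravo R=delta all differ -> CONFLICT
i=1: BASE=charlie L=echo R=bravo all differ -> CONFLICT
i=2: L=bravo R=bravo -> agree -> bravo
i=3: L=alpha R=alpha -> agree -> alpha
i=4: L=foxtrot R=foxtrot -> agree -> foxtrot
Index 0 -> CONFLICT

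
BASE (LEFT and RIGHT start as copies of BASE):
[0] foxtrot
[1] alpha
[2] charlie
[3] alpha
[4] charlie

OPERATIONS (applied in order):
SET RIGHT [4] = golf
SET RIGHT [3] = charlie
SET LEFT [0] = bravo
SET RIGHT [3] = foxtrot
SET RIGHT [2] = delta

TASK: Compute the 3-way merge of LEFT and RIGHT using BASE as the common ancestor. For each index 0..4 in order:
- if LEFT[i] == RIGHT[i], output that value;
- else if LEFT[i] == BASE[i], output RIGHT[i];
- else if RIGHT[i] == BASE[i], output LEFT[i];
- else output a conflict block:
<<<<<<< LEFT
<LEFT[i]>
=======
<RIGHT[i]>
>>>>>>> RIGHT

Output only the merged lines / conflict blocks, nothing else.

Answer: bravo
alpha
delta
foxtrot
golf

Derivation:
Final LEFT:  [bravo, alpha, charlie, alpha, charlie]
Final RIGHT: [foxtrot, alpha, delta, foxtrot, golf]
i=0: L=bravo, R=foxtrot=BASE -> take LEFT -> bravo
i=1: L=alpha R=alpha -> agree -> alpha
i=2: L=charlie=BASE, R=delta -> take RIGHT -> delta
i=3: L=alpha=BASE, R=foxtrot -> take RIGHT -> foxtrot
i=4: L=charlie=BASE, R=golf -> take RIGHT -> golf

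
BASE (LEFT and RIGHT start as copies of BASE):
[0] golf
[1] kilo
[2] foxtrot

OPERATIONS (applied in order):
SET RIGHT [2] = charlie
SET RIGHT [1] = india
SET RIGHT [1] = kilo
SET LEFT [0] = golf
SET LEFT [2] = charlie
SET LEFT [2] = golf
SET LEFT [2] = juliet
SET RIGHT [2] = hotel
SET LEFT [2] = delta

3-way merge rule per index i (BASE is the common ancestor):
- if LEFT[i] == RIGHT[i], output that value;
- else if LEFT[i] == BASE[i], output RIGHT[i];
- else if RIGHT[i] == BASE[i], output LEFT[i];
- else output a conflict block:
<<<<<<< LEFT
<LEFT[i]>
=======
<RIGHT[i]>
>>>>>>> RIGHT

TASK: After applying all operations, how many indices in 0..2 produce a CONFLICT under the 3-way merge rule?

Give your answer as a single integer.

Answer: 1

Derivation:
Final LEFT:  [golf, kilo, delta]
Final RIGHT: [golf, kilo, hotel]
i=0: L=golf R=golf -> agree -> golf
i=1: L=kilo R=kilo -> agree -> kilo
i=2: BASE=foxtrot L=delta R=hotel all differ -> CONFLICT
Conflict count: 1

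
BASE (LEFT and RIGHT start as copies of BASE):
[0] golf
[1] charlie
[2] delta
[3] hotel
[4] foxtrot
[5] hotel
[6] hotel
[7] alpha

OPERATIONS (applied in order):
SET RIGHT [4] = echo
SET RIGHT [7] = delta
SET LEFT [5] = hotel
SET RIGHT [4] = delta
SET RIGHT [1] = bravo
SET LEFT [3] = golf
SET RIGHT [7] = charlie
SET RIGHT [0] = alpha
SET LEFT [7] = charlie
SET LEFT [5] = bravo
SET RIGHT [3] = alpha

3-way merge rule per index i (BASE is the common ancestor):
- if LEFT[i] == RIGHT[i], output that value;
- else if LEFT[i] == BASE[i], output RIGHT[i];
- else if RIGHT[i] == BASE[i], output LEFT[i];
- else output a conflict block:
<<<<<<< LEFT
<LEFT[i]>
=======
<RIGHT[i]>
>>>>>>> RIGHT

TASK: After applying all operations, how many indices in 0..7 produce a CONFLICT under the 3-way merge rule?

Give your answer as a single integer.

Answer: 1

Derivation:
Final LEFT:  [golf, charlie, delta, golf, foxtrot, bravo, hotel, charlie]
Final RIGHT: [alpha, bravo, delta, alpha, delta, hotel, hotel, charlie]
i=0: L=golf=BASE, R=alpha -> take RIGHT -> alpha
i=1: L=charlie=BASE, R=bravo -> take RIGHT -> bravo
i=2: L=delta R=delta -> agree -> delta
i=3: BASE=hotel L=golf R=alpha all differ -> CONFLICT
i=4: L=foxtrot=BASE, R=delta -> take RIGHT -> delta
i=5: L=bravo, R=hotel=BASE -> take LEFT -> bravo
i=6: L=hotel R=hotel -> agree -> hotel
i=7: L=charlie R=charlie -> agree -> charlie
Conflict count: 1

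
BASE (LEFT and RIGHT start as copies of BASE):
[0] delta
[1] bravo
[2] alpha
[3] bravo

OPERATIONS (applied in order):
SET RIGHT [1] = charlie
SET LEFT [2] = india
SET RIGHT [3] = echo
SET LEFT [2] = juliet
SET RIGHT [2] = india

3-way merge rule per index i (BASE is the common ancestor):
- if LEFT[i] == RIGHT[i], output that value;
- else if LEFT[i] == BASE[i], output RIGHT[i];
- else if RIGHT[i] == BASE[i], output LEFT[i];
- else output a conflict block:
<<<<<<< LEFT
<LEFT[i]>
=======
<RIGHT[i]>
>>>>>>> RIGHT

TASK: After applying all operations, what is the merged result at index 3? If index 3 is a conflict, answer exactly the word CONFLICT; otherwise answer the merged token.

Final LEFT:  [delta, bravo, juliet, bravo]
Final RIGHT: [delta, charlie, india, echo]
i=0: L=delta R=delta -> agree -> delta
i=1: L=bravo=BASE, R=charlie -> take RIGHT -> charlie
i=2: BASE=alpha L=juliet R=india all differ -> CONFLICT
i=3: L=bravo=BASE, R=echo -> take RIGHT -> echo
Index 3 -> echo

Answer: echo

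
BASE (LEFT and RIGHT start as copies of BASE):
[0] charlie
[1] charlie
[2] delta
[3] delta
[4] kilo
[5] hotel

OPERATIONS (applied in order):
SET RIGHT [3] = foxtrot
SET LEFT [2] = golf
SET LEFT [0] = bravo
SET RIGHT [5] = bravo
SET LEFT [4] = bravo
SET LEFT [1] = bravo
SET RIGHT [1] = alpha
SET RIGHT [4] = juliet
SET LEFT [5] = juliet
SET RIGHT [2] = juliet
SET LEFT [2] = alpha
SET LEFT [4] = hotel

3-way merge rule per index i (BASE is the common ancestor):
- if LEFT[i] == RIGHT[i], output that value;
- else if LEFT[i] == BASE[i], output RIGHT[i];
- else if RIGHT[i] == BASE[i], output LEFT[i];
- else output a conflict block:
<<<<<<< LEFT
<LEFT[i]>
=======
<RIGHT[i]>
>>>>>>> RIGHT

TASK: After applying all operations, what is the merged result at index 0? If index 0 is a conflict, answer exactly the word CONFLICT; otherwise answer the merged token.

Final LEFT:  [bravo, bravo, alpha, delta, hotel, juliet]
Final RIGHT: [charlie, alpha, juliet, foxtrot, juliet, bravo]
i=0: L=bravo, R=charlie=BASE -> take LEFT -> bravo
i=1: BASE=charlie L=bravo R=alpha all differ -> CONFLICT
i=2: BASE=delta L=alpha R=juliet all differ -> CONFLICT
i=3: L=delta=BASE, R=foxtrot -> take RIGHT -> foxtrot
i=4: BASE=kilo L=hotel R=juliet all differ -> CONFLICT
i=5: BASE=hotel L=juliet R=bravo all differ -> CONFLICT
Index 0 -> bravo

Answer: bravo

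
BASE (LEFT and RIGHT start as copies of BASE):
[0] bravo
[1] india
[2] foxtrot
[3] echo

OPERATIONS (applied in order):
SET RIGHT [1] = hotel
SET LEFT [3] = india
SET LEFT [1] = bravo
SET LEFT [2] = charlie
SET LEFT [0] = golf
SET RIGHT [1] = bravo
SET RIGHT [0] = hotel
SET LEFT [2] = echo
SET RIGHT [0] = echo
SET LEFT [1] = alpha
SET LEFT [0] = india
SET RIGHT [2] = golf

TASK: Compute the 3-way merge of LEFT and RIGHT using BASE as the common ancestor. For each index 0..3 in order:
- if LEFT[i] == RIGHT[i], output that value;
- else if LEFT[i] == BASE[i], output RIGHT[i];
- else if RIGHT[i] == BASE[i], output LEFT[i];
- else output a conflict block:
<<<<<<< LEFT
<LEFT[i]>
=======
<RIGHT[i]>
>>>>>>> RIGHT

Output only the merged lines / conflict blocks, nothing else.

Final LEFT:  [india, alpha, echo, india]
Final RIGHT: [echo, bravo, golf, echo]
i=0: BASE=bravo L=india R=echo all differ -> CONFLICT
i=1: BASE=india L=alpha R=bravo all differ -> CONFLICT
i=2: BASE=foxtrot L=echo R=golf all differ -> CONFLICT
i=3: L=india, R=echo=BASE -> take LEFT -> india

Answer: <<<<<<< LEFT
india
=======
echo
>>>>>>> RIGHT
<<<<<<< LEFT
alpha
=======
bravo
>>>>>>> RIGHT
<<<<<<< LEFT
echo
=======
golf
>>>>>>> RIGHT
india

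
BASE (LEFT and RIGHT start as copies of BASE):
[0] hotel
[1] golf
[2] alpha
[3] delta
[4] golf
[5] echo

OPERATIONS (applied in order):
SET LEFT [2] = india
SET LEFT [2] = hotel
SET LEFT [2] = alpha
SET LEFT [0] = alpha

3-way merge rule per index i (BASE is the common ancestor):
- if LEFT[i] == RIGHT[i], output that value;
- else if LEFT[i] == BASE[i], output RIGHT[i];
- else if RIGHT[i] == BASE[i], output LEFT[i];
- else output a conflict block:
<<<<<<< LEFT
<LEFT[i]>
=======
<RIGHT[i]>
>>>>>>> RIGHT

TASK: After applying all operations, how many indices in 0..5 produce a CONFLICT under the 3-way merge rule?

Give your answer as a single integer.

Answer: 0

Derivation:
Final LEFT:  [alpha, golf, alpha, delta, golf, echo]
Final RIGHT: [hotel, golf, alpha, delta, golf, echo]
i=0: L=alpha, R=hotel=BASE -> take LEFT -> alpha
i=1: L=golf R=golf -> agree -> golf
i=2: L=alpha R=alpha -> agree -> alpha
i=3: L=delta R=delta -> agree -> delta
i=4: L=golf R=golf -> agree -> golf
i=5: L=echo R=echo -> agree -> echo
Conflict count: 0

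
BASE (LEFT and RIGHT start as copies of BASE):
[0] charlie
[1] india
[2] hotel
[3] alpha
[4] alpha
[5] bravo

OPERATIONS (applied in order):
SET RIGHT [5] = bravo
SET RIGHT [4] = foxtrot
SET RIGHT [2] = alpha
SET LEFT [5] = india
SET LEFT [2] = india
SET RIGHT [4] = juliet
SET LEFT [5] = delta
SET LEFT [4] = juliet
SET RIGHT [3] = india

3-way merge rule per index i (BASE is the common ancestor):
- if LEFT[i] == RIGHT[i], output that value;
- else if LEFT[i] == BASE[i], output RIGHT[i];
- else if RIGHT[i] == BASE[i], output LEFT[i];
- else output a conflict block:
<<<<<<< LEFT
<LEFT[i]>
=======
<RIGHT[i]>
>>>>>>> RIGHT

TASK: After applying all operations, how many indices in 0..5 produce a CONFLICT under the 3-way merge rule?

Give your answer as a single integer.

Answer: 1

Derivation:
Final LEFT:  [charlie, india, india, alpha, juliet, delta]
Final RIGHT: [charlie, india, alpha, india, juliet, bravo]
i=0: L=charlie R=charlie -> agree -> charlie
i=1: L=india R=india -> agree -> india
i=2: BASE=hotel L=india R=alpha all differ -> CONFLICT
i=3: L=alpha=BASE, R=india -> take RIGHT -> india
i=4: L=juliet R=juliet -> agree -> juliet
i=5: L=delta, R=bravo=BASE -> take LEFT -> delta
Conflict count: 1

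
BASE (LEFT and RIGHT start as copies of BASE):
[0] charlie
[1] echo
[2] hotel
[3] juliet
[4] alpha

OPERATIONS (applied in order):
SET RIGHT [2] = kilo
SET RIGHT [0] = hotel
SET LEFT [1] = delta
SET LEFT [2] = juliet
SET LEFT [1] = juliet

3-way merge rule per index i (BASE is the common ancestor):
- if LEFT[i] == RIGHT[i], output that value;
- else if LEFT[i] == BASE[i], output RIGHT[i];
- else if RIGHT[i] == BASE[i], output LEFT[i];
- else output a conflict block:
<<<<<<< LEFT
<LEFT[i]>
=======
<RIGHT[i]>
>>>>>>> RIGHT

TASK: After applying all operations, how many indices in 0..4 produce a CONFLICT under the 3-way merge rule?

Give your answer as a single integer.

Answer: 1

Derivation:
Final LEFT:  [charlie, juliet, juliet, juliet, alpha]
Final RIGHT: [hotel, echo, kilo, juliet, alpha]
i=0: L=charlie=BASE, R=hotel -> take RIGHT -> hotel
i=1: L=juliet, R=echo=BASE -> take LEFT -> juliet
i=2: BASE=hotel L=juliet R=kilo all differ -> CONFLICT
i=3: L=juliet R=juliet -> agree -> juliet
i=4: L=alpha R=alpha -> agree -> alpha
Conflict count: 1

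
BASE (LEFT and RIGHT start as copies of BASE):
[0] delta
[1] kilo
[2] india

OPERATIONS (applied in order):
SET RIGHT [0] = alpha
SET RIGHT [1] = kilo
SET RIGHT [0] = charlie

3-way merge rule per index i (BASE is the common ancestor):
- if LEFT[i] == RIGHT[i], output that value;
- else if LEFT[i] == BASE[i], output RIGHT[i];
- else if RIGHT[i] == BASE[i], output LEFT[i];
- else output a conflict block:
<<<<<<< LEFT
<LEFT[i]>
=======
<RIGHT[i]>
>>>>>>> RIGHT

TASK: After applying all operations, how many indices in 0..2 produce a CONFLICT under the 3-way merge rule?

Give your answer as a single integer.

Answer: 0

Derivation:
Final LEFT:  [delta, kilo, india]
Final RIGHT: [charlie, kilo, india]
i=0: L=delta=BASE, R=charlie -> take RIGHT -> charlie
i=1: L=kilo R=kilo -> agree -> kilo
i=2: L=india R=india -> agree -> india
Conflict count: 0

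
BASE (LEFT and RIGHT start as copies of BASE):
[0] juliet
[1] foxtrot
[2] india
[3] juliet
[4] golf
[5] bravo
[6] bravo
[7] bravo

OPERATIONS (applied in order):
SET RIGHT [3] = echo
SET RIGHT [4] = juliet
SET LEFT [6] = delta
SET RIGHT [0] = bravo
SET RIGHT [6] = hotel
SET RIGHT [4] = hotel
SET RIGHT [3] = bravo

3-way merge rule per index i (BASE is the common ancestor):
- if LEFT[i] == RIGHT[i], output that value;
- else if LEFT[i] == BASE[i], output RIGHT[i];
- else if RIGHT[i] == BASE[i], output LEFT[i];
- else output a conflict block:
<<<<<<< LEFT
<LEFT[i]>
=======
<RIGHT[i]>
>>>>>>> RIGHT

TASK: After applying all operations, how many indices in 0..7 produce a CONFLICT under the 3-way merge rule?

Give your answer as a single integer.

Answer: 1

Derivation:
Final LEFT:  [juliet, foxtrot, india, juliet, golf, bravo, delta, bravo]
Final RIGHT: [bravo, foxtrot, india, bravo, hotel, bravo, hotel, bravo]
i=0: L=juliet=BASE, R=bravo -> take RIGHT -> bravo
i=1: L=foxtrot R=foxtrot -> agree -> foxtrot
i=2: L=india R=india -> agree -> india
i=3: L=juliet=BASE, R=bravo -> take RIGHT -> bravo
i=4: L=golf=BASE, R=hotel -> take RIGHT -> hotel
i=5: L=bravo R=bravo -> agree -> bravo
i=6: BASE=bravo L=delta R=hotel all differ -> CONFLICT
i=7: L=bravo R=bravo -> agree -> bravo
Conflict count: 1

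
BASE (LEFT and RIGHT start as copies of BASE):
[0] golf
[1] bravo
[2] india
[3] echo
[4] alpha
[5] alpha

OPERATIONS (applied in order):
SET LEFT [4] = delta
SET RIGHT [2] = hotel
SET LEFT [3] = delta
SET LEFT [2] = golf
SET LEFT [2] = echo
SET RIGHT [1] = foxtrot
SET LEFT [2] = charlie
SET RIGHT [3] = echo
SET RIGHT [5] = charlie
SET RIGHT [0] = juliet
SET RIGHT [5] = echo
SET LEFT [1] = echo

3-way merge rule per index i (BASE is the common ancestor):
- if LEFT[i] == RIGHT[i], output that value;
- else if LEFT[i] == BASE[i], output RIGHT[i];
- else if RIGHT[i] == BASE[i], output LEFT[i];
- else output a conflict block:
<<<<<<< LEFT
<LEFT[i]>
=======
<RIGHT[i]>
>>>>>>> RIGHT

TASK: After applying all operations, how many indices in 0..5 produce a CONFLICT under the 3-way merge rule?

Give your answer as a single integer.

Final LEFT:  [golf, echo, charlie, delta, delta, alpha]
Final RIGHT: [juliet, foxtrot, hotel, echo, alpha, echo]
i=0: L=golf=BASE, R=juliet -> take RIGHT -> juliet
i=1: BASE=bravo L=echo R=foxtrot all differ -> CONFLICT
i=2: BASE=india L=charlie R=hotel all differ -> CONFLICT
i=3: L=delta, R=echo=BASE -> take LEFT -> delta
i=4: L=delta, R=alpha=BASE -> take LEFT -> delta
i=5: L=alpha=BASE, R=echo -> take RIGHT -> echo
Conflict count: 2

Answer: 2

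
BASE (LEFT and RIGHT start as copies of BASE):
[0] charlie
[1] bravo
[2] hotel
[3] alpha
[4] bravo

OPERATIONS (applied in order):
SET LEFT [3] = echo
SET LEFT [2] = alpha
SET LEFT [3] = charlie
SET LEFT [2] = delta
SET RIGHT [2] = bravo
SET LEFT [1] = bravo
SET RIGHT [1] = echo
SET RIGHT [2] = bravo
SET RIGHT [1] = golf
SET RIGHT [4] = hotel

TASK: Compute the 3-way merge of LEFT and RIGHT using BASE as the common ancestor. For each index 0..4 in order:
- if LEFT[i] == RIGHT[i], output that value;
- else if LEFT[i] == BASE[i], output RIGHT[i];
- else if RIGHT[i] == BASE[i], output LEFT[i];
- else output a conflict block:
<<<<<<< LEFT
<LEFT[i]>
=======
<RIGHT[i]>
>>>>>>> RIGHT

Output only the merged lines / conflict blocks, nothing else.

Final LEFT:  [charlie, bravo, delta, charlie, bravo]
Final RIGHT: [charlie, golf, bravo, alpha, hotel]
i=0: L=charlie R=charlie -> agree -> charlie
i=1: L=bravo=BASE, R=golf -> take RIGHT -> golf
i=2: BASE=hotel L=delta R=bravo all differ -> CONFLICT
i=3: L=charlie, R=alpha=BASE -> take LEFT -> charlie
i=4: L=bravo=BASE, R=hotel -> take RIGHT -> hotel

Answer: charlie
golf
<<<<<<< LEFT
delta
=======
bravo
>>>>>>> RIGHT
charlie
hotel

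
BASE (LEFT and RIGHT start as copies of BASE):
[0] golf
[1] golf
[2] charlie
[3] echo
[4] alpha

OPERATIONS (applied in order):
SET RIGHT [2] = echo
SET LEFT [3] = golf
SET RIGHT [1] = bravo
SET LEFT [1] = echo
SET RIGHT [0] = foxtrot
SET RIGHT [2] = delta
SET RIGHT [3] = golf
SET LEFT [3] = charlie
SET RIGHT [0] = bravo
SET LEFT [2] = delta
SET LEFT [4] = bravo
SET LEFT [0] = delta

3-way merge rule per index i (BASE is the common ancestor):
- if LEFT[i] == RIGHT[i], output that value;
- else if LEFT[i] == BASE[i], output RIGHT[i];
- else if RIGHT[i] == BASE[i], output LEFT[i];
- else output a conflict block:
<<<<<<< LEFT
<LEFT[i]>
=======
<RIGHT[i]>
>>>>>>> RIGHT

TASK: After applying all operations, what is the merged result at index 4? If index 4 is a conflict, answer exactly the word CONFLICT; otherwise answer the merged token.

Final LEFT:  [delta, echo, delta, charlie, bravo]
Final RIGHT: [bravo, bravo, delta, golf, alpha]
i=0: BASE=golf L=delta R=bravo all differ -> CONFLICT
i=1: BASE=golf L=echo R=bravo all differ -> CONFLICT
i=2: L=delta R=delta -> agree -> delta
i=3: BASE=echo L=charlie R=golf all differ -> CONFLICT
i=4: L=bravo, R=alpha=BASE -> take LEFT -> bravo
Index 4 -> bravo

Answer: bravo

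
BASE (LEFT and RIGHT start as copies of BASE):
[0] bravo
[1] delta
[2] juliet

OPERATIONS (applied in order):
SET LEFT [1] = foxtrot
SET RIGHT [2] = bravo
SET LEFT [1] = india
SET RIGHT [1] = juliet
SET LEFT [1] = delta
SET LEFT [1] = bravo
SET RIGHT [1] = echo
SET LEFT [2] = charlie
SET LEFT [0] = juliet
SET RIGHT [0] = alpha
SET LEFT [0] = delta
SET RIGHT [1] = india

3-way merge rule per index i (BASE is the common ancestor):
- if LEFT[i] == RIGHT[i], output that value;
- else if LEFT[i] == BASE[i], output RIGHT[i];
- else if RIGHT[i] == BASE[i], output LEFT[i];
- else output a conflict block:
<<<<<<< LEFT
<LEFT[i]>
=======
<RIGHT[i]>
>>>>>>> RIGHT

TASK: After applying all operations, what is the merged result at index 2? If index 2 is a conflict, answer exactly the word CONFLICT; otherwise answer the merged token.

Final LEFT:  [delta, bravo, charlie]
Final RIGHT: [alpha, india, bravo]
i=0: BASE=bravo L=delta R=alpha all differ -> CONFLICT
i=1: BASE=delta L=bravo R=india all differ -> CONFLICT
i=2: BASE=juliet L=charlie R=bravo all differ -> CONFLICT
Index 2 -> CONFLICT

Answer: CONFLICT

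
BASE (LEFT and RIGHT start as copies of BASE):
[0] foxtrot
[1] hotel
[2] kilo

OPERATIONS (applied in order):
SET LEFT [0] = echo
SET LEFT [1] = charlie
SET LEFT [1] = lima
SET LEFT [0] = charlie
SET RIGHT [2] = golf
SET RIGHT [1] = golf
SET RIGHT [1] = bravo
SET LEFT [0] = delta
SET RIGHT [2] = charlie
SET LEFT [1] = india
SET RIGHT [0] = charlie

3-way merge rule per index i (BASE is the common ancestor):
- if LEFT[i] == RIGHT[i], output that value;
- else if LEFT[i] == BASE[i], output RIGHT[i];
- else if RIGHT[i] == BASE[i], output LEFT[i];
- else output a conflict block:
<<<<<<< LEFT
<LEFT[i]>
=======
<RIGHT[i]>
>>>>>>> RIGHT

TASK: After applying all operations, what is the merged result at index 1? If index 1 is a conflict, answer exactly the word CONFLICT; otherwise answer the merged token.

Final LEFT:  [delta, india, kilo]
Final RIGHT: [charlie, bravo, charlie]
i=0: BASE=foxtrot L=delta R=charlie all differ -> CONFLICT
i=1: BASE=hotel L=india R=bravo all differ -> CONFLICT
i=2: L=kilo=BASE, R=charlie -> take RIGHT -> charlie
Index 1 -> CONFLICT

Answer: CONFLICT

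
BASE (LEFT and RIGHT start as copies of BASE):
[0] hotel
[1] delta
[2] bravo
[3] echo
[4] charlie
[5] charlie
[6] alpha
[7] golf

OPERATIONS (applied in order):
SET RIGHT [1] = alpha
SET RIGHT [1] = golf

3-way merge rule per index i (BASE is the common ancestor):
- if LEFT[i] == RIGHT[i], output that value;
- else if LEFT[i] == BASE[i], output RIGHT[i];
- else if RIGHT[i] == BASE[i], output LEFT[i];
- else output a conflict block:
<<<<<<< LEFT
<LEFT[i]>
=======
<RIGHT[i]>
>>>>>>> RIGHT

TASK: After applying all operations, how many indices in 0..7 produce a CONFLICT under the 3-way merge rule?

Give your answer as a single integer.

Final LEFT:  [hotel, delta, bravo, echo, charlie, charlie, alpha, golf]
Final RIGHT: [hotel, golf, bravo, echo, charlie, charlie, alpha, golf]
i=0: L=hotel R=hotel -> agree -> hotel
i=1: L=delta=BASE, R=golf -> take RIGHT -> golf
i=2: L=bravo R=bravo -> agree -> bravo
i=3: L=echo R=echo -> agree -> echo
i=4: L=charlie R=charlie -> agree -> charlie
i=5: L=charlie R=charlie -> agree -> charlie
i=6: L=alpha R=alpha -> agree -> alpha
i=7: L=golf R=golf -> agree -> golf
Conflict count: 0

Answer: 0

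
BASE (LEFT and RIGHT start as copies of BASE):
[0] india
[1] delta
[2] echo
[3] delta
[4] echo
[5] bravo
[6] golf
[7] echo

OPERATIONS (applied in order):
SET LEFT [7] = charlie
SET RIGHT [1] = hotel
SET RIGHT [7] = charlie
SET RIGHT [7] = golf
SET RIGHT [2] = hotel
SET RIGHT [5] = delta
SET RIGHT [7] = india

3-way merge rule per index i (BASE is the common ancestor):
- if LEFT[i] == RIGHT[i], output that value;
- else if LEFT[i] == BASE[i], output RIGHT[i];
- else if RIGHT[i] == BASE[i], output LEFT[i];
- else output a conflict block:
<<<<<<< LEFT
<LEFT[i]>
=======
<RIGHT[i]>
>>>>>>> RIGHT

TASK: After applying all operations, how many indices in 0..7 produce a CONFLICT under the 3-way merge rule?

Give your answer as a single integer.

Answer: 1

Derivation:
Final LEFT:  [india, delta, echo, delta, echo, bravo, golf, charlie]
Final RIGHT: [india, hotel, hotel, delta, echo, delta, golf, india]
i=0: L=india R=india -> agree -> india
i=1: L=delta=BASE, R=hotel -> take RIGHT -> hotel
i=2: L=echo=BASE, R=hotel -> take RIGHT -> hotel
i=3: L=delta R=delta -> agree -> delta
i=4: L=echo R=echo -> agree -> echo
i=5: L=bravo=BASE, R=delta -> take RIGHT -> delta
i=6: L=golf R=golf -> agree -> golf
i=7: BASE=echo L=charlie R=india all differ -> CONFLICT
Conflict count: 1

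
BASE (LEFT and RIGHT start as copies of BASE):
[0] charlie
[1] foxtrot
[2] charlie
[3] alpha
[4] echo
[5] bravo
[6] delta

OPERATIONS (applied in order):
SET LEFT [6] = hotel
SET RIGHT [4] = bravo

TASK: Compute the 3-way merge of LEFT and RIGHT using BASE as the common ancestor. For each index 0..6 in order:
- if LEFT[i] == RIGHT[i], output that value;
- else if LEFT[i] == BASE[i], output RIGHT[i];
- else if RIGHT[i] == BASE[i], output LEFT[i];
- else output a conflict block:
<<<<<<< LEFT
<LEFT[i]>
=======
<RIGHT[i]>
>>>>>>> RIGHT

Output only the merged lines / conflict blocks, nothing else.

Final LEFT:  [charlie, foxtrot, charlie, alpha, echo, bravo, hotel]
Final RIGHT: [charlie, foxtrot, charlie, alpha, bravo, bravo, delta]
i=0: L=charlie R=charlie -> agree -> charlie
i=1: L=foxtrot R=foxtrot -> agree -> foxtrot
i=2: L=charlie R=charlie -> agree -> charlie
i=3: L=alpha R=alpha -> agree -> alpha
i=4: L=echo=BASE, R=bravo -> take RIGHT -> bravo
i=5: L=bravo R=bravo -> agree -> bravo
i=6: L=hotel, R=delta=BASE -> take LEFT -> hotel

Answer: charlie
foxtrot
charlie
alpha
bravo
bravo
hotel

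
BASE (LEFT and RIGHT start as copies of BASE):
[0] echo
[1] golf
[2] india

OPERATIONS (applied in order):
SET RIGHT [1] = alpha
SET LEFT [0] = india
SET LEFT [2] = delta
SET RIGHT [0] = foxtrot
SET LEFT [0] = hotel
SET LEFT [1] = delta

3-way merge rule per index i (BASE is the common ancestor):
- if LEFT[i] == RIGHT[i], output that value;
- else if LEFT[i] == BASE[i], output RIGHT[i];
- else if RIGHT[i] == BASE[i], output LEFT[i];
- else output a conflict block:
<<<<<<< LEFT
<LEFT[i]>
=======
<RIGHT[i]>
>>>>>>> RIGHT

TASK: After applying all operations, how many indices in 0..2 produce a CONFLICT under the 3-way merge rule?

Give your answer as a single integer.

Answer: 2

Derivation:
Final LEFT:  [hotel, delta, delta]
Final RIGHT: [foxtrot, alpha, india]
i=0: BASE=echo L=hotel R=foxtrot all differ -> CONFLICT
i=1: BASE=golf L=delta R=alpha all differ -> CONFLICT
i=2: L=delta, R=india=BASE -> take LEFT -> delta
Conflict count: 2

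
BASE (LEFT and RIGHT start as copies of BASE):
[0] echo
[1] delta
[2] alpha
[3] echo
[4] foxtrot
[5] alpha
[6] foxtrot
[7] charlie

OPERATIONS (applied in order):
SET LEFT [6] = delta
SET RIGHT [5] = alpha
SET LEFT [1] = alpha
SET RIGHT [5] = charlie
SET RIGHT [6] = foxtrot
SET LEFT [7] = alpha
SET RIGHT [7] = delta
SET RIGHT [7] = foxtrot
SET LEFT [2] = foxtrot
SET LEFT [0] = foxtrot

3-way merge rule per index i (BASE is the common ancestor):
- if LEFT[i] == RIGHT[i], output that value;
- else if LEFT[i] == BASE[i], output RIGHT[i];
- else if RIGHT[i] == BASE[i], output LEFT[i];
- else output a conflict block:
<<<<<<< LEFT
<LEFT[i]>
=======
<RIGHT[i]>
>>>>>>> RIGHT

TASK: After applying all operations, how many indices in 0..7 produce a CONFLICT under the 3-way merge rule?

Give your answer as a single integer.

Answer: 1

Derivation:
Final LEFT:  [foxtrot, alpha, foxtrot, echo, foxtrot, alpha, delta, alpha]
Final RIGHT: [echo, delta, alpha, echo, foxtrot, charlie, foxtrot, foxtrot]
i=0: L=foxtrot, R=echo=BASE -> take LEFT -> foxtrot
i=1: L=alpha, R=delta=BASE -> take LEFT -> alpha
i=2: L=foxtrot, R=alpha=BASE -> take LEFT -> foxtrot
i=3: L=echo R=echo -> agree -> echo
i=4: L=foxtrot R=foxtrot -> agree -> foxtrot
i=5: L=alpha=BASE, R=charlie -> take RIGHT -> charlie
i=6: L=delta, R=foxtrot=BASE -> take LEFT -> delta
i=7: BASE=charlie L=alpha R=foxtrot all differ -> CONFLICT
Conflict count: 1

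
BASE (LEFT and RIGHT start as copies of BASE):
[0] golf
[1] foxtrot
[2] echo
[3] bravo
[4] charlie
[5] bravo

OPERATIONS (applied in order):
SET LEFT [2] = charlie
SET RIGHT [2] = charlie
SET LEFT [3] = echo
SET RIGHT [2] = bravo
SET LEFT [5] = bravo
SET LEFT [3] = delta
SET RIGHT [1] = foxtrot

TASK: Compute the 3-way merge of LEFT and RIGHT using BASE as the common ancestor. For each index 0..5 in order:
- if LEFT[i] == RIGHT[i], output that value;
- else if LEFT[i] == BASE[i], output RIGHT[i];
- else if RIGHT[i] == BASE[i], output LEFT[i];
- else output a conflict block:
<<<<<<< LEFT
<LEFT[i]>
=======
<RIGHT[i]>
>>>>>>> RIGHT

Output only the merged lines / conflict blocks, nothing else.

Final LEFT:  [golf, foxtrot, charlie, delta, charlie, bravo]
Final RIGHT: [golf, foxtrot, bravo, bravo, charlie, bravo]
i=0: L=golf R=golf -> agree -> golf
i=1: L=foxtrot R=foxtrot -> agree -> foxtrot
i=2: BASE=echo L=charlie R=bravo all differ -> CONFLICT
i=3: L=delta, R=bravo=BASE -> take LEFT -> delta
i=4: L=charlie R=charlie -> agree -> charlie
i=5: L=bravo R=bravo -> agree -> bravo

Answer: golf
foxtrot
<<<<<<< LEFT
charlie
=======
bravo
>>>>>>> RIGHT
delta
charlie
bravo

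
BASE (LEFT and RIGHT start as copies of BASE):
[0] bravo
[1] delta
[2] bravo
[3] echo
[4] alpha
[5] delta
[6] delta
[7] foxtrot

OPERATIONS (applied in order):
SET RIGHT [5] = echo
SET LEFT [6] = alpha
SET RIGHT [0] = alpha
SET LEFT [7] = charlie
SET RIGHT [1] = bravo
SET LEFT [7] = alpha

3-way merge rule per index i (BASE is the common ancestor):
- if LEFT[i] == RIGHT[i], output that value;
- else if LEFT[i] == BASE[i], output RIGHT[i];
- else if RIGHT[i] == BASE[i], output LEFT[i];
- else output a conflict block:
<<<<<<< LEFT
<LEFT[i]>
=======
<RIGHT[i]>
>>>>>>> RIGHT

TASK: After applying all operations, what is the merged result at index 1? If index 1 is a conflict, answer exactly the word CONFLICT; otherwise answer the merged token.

Final LEFT:  [bravo, delta, bravo, echo, alpha, delta, alpha, alpha]
Final RIGHT: [alpha, bravo, bravo, echo, alpha, echo, delta, foxtrot]
i=0: L=bravo=BASE, R=alpha -> take RIGHT -> alpha
i=1: L=delta=BASE, R=bravo -> take RIGHT -> bravo
i=2: L=bravo R=bravo -> agree -> bravo
i=3: L=echo R=echo -> agree -> echo
i=4: L=alpha R=alpha -> agree -> alpha
i=5: L=delta=BASE, R=echo -> take RIGHT -> echo
i=6: L=alpha, R=delta=BASE -> take LEFT -> alpha
i=7: L=alpha, R=foxtrot=BASE -> take LEFT -> alpha
Index 1 -> bravo

Answer: bravo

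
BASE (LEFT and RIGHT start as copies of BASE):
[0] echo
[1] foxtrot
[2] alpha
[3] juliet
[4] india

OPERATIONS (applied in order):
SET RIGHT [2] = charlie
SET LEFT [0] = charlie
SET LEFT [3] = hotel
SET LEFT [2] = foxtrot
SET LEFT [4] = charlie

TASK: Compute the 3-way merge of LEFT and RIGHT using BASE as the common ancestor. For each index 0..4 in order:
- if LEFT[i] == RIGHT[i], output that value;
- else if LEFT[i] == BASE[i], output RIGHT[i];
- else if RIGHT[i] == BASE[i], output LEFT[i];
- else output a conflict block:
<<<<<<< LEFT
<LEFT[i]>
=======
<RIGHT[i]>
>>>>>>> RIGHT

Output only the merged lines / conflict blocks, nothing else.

Final LEFT:  [charlie, foxtrot, foxtrot, hotel, charlie]
Final RIGHT: [echo, foxtrot, charlie, juliet, india]
i=0: L=charlie, R=echo=BASE -> take LEFT -> charlie
i=1: L=foxtrot R=foxtrot -> agree -> foxtrot
i=2: BASE=alpha L=foxtrot R=charlie all differ -> CONFLICT
i=3: L=hotel, R=juliet=BASE -> take LEFT -> hotel
i=4: L=charlie, R=india=BASE -> take LEFT -> charlie

Answer: charlie
foxtrot
<<<<<<< LEFT
foxtrot
=======
charlie
>>>>>>> RIGHT
hotel
charlie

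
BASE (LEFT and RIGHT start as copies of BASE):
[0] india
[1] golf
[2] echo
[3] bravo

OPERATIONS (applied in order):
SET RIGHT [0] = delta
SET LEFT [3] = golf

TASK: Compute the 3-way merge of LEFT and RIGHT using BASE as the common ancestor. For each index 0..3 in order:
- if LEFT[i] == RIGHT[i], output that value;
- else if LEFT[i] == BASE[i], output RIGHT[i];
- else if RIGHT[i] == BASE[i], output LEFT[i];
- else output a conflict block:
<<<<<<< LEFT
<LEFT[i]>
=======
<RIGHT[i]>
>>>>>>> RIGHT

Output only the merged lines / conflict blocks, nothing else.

Final LEFT:  [india, golf, echo, golf]
Final RIGHT: [delta, golf, echo, bravo]
i=0: L=india=BASE, R=delta -> take RIGHT -> delta
i=1: L=golf R=golf -> agree -> golf
i=2: L=echo R=echo -> agree -> echo
i=3: L=golf, R=bravo=BASE -> take LEFT -> golf

Answer: delta
golf
echo
golf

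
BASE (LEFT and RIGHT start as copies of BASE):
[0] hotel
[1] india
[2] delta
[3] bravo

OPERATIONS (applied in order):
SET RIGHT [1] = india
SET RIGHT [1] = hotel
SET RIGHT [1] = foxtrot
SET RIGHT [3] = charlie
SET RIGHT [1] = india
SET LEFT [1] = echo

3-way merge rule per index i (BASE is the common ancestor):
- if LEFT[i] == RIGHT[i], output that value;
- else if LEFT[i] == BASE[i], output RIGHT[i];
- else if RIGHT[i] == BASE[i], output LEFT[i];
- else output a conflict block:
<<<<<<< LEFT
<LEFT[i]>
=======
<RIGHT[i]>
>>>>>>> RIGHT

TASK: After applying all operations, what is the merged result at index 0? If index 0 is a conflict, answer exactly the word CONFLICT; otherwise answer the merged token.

Answer: hotel

Derivation:
Final LEFT:  [hotel, echo, delta, bravo]
Final RIGHT: [hotel, india, delta, charlie]
i=0: L=hotel R=hotel -> agree -> hotel
i=1: L=echo, R=india=BASE -> take LEFT -> echo
i=2: L=delta R=delta -> agree -> delta
i=3: L=bravo=BASE, R=charlie -> take RIGHT -> charlie
Index 0 -> hotel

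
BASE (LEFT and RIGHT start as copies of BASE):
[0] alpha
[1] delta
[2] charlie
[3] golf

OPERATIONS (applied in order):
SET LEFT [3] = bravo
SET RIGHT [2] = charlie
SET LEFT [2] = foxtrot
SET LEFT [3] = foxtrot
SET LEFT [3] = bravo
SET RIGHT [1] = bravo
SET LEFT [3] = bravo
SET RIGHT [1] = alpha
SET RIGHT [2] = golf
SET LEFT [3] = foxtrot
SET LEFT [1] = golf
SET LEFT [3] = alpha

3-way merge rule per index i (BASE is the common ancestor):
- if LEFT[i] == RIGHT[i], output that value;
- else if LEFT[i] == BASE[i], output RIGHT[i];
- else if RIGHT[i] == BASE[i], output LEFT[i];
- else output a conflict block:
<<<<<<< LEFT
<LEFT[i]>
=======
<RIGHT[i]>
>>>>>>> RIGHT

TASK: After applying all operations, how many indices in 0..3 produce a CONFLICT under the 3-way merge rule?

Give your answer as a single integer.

Answer: 2

Derivation:
Final LEFT:  [alpha, golf, foxtrot, alpha]
Final RIGHT: [alpha, alpha, golf, golf]
i=0: L=alpha R=alpha -> agree -> alpha
i=1: BASE=delta L=golf R=alpha all differ -> CONFLICT
i=2: BASE=charlie L=foxtrot R=golf all differ -> CONFLICT
i=3: L=alpha, R=golf=BASE -> take LEFT -> alpha
Conflict count: 2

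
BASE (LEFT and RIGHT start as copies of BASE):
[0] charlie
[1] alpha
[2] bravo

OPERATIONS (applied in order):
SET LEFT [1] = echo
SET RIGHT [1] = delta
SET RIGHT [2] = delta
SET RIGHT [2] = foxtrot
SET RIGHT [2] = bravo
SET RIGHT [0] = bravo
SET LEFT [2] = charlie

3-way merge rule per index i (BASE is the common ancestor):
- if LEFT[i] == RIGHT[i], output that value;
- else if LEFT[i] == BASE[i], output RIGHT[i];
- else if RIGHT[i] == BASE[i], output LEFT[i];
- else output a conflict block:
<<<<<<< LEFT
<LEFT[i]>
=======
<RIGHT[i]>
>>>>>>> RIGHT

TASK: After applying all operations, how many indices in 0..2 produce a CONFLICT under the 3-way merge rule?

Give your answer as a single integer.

Final LEFT:  [charlie, echo, charlie]
Final RIGHT: [bravo, delta, bravo]
i=0: L=charlie=BASE, R=bravo -> take RIGHT -> bravo
i=1: BASE=alpha L=echo R=delta all differ -> CONFLICT
i=2: L=charlie, R=bravo=BASE -> take LEFT -> charlie
Conflict count: 1

Answer: 1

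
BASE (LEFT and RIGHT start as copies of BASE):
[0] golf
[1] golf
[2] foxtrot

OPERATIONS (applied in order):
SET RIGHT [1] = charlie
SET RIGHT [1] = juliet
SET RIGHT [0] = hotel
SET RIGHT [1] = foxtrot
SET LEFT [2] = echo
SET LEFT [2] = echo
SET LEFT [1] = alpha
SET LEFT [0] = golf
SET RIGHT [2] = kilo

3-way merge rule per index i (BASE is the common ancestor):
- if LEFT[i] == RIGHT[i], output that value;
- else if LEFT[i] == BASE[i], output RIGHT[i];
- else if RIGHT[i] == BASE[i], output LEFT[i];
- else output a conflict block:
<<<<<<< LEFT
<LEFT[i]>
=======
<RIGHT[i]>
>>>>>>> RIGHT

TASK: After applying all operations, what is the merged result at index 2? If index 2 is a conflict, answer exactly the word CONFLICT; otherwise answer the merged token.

Final LEFT:  [golf, alpha, echo]
Final RIGHT: [hotel, foxtrot, kilo]
i=0: L=golf=BASE, R=hotel -> take RIGHT -> hotel
i=1: BASE=golf L=alpha R=foxtrot all differ -> CONFLICT
i=2: BASE=foxtrot L=echo R=kilo all differ -> CONFLICT
Index 2 -> CONFLICT

Answer: CONFLICT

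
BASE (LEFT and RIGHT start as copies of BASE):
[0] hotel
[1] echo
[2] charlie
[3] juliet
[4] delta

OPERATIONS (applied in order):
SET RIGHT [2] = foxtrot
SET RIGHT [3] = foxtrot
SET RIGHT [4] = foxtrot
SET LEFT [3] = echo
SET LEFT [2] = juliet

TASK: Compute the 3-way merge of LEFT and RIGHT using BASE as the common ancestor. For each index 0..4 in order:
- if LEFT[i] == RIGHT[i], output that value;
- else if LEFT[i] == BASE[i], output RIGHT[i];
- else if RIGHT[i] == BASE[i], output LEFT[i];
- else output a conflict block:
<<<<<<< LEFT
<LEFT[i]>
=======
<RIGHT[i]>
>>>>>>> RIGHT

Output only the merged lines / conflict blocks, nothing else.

Answer: hotel
echo
<<<<<<< LEFT
juliet
=======
foxtrot
>>>>>>> RIGHT
<<<<<<< LEFT
echo
=======
foxtrot
>>>>>>> RIGHT
foxtrot

Derivation:
Final LEFT:  [hotel, echo, juliet, echo, delta]
Final RIGHT: [hotel, echo, foxtrot, foxtrot, foxtrot]
i=0: L=hotel R=hotel -> agree -> hotel
i=1: L=echo R=echo -> agree -> echo
i=2: BASE=charlie L=juliet R=foxtrot all differ -> CONFLICT
i=3: BASE=juliet L=echo R=foxtrot all differ -> CONFLICT
i=4: L=delta=BASE, R=foxtrot -> take RIGHT -> foxtrot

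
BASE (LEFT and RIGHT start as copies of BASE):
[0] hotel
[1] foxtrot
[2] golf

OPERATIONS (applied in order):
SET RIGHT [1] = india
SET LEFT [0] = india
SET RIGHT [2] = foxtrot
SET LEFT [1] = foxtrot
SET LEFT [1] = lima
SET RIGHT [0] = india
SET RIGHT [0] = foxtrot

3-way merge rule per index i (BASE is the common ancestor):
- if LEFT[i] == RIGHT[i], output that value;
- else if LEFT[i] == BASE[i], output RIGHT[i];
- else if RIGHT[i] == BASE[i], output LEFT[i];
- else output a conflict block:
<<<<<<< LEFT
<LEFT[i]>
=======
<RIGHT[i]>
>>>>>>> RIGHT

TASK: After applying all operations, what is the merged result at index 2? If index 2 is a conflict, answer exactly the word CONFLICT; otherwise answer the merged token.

Final LEFT:  [india, lima, golf]
Final RIGHT: [foxtrot, india, foxtrot]
i=0: BASE=hotel L=india R=foxtrot all differ -> CONFLICT
i=1: BASE=foxtrot L=lima R=india all differ -> CONFLICT
i=2: L=golf=BASE, R=foxtrot -> take RIGHT -> foxtrot
Index 2 -> foxtrot

Answer: foxtrot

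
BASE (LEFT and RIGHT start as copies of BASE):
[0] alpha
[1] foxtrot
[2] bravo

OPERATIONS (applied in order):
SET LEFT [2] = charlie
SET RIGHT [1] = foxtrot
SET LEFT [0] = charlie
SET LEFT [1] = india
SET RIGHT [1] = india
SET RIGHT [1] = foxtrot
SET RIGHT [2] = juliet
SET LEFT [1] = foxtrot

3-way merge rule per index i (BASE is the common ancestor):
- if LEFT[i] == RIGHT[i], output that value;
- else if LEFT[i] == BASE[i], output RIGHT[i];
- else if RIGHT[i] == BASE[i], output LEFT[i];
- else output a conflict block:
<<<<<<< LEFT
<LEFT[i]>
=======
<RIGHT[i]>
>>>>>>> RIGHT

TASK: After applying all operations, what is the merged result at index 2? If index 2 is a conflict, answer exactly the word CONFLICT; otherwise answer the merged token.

Answer: CONFLICT

Derivation:
Final LEFT:  [charlie, foxtrot, charlie]
Final RIGHT: [alpha, foxtrot, juliet]
i=0: L=charlie, R=alpha=BASE -> take LEFT -> charlie
i=1: L=foxtrot R=foxtrot -> agree -> foxtrot
i=2: BASE=bravo L=charlie R=juliet all differ -> CONFLICT
Index 2 -> CONFLICT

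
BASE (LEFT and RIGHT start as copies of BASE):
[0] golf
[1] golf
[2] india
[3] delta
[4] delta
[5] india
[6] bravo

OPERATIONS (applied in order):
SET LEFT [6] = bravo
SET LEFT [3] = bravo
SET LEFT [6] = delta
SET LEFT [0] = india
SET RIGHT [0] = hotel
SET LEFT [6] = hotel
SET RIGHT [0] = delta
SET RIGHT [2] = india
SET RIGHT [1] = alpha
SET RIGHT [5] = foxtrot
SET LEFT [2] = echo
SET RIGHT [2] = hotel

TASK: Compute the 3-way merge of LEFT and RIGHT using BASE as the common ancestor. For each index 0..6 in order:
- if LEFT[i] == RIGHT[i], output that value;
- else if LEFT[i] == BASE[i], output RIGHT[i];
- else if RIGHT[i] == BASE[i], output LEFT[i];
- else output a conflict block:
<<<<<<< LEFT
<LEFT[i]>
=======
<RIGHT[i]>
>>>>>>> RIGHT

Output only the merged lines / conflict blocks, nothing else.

Answer: <<<<<<< LEFT
india
=======
delta
>>>>>>> RIGHT
alpha
<<<<<<< LEFT
echo
=======
hotel
>>>>>>> RIGHT
bravo
delta
foxtrot
hotel

Derivation:
Final LEFT:  [india, golf, echo, bravo, delta, india, hotel]
Final RIGHT: [delta, alpha, hotel, delta, delta, foxtrot, bravo]
i=0: BASE=golf L=india R=delta all differ -> CONFLICT
i=1: L=golf=BASE, R=alpha -> take RIGHT -> alpha
i=2: BASE=india L=echo R=hotel all differ -> CONFLICT
i=3: L=bravo, R=delta=BASE -> take LEFT -> bravo
i=4: L=delta R=delta -> agree -> delta
i=5: L=india=BASE, R=foxtrot -> take RIGHT -> foxtrot
i=6: L=hotel, R=bravo=BASE -> take LEFT -> hotel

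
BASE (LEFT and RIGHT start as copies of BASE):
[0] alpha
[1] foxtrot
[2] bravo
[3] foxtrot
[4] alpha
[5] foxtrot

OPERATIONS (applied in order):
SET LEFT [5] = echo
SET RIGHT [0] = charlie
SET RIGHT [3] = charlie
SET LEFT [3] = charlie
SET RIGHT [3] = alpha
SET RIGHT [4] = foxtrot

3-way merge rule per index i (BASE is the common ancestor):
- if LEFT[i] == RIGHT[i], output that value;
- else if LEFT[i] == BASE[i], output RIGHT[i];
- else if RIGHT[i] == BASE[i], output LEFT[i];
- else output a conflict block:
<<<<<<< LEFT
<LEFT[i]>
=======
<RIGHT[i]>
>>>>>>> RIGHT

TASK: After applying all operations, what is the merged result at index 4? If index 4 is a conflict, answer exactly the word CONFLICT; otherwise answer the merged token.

Final LEFT:  [alpha, foxtrot, bravo, charlie, alpha, echo]
Final RIGHT: [charlie, foxtrot, bravo, alpha, foxtrot, foxtrot]
i=0: L=alpha=BASE, R=charlie -> take RIGHT -> charlie
i=1: L=foxtrot R=foxtrot -> agree -> foxtrot
i=2: L=bravo R=bravo -> agree -> bravo
i=3: BASE=foxtrot L=charlie R=alpha all differ -> CONFLICT
i=4: L=alpha=BASE, R=foxtrot -> take RIGHT -> foxtrot
i=5: L=echo, R=foxtrot=BASE -> take LEFT -> echo
Index 4 -> foxtrot

Answer: foxtrot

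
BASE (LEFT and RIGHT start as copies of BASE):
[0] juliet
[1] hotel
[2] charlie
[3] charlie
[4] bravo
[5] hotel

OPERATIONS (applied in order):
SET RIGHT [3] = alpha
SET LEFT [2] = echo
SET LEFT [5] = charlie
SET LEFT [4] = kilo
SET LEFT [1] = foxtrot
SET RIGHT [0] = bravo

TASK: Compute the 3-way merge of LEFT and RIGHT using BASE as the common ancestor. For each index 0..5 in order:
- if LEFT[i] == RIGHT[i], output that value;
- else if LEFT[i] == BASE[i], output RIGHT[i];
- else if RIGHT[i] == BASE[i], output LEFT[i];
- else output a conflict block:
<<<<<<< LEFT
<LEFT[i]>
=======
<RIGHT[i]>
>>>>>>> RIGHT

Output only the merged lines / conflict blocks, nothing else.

Answer: bravo
foxtrot
echo
alpha
kilo
charlie

Derivation:
Final LEFT:  [juliet, foxtrot, echo, charlie, kilo, charlie]
Final RIGHT: [bravo, hotel, charlie, alpha, bravo, hotel]
i=0: L=juliet=BASE, R=bravo -> take RIGHT -> bravo
i=1: L=foxtrot, R=hotel=BASE -> take LEFT -> foxtrot
i=2: L=echo, R=charlie=BASE -> take LEFT -> echo
i=3: L=charlie=BASE, R=alpha -> take RIGHT -> alpha
i=4: L=kilo, R=bravo=BASE -> take LEFT -> kilo
i=5: L=charlie, R=hotel=BASE -> take LEFT -> charlie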